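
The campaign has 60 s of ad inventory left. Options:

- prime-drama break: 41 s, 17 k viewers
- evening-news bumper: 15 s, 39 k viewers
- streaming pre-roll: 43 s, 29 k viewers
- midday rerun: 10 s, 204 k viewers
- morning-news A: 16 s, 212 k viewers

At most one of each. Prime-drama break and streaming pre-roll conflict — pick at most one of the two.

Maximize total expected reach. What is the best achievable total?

455

By expected reach per s: midday rerun 20.40, morning-news A 13.25, evening-news bumper 2.60, streaming pre-roll 0.67 lead.
Taking evening-news bumper + midday rerun + morning-news A: 41 s used, 455 in expected reach.
Every other selection either busts 60 s or breaks a pairing rule or fails to beat 455.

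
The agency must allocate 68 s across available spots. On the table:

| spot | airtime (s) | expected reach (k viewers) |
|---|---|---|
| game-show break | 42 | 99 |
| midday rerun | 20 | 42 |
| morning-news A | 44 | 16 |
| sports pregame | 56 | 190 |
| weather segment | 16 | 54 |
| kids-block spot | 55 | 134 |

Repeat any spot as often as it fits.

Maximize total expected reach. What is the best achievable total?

Greedy by ratio would take sports pregame: 56 s used, total 190.
Replace sports pregame with 4×weather segment: the trade gains 26 net, giving 216 at 64 s.
No other feasible combination exceeds 216.

216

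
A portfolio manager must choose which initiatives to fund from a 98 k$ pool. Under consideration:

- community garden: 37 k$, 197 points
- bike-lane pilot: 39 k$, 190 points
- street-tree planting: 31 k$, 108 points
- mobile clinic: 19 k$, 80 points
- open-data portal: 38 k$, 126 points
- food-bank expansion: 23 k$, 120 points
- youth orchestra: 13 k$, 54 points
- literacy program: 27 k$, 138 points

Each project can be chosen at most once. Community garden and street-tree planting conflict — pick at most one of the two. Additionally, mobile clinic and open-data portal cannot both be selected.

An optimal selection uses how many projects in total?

4

Optimal total is 469.
community garden + mobile clinic + youth orchestra + literacy program hits 469 at 96 k$.
Any selection reaching 469 contains exactly 4 projects.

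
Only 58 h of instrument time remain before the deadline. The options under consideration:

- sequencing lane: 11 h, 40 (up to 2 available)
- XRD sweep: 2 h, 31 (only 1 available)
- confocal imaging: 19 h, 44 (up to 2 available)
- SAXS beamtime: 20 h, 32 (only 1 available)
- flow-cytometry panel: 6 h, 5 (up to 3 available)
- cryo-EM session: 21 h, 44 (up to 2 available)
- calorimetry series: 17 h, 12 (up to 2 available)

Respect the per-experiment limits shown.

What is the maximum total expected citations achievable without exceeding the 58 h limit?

Best packing: 2×sequencing lane + XRD sweep + 2×flow-cytometry panel + cryo-EM session — 57 h, 165 total.
No other feasible combination exceeds 165.

165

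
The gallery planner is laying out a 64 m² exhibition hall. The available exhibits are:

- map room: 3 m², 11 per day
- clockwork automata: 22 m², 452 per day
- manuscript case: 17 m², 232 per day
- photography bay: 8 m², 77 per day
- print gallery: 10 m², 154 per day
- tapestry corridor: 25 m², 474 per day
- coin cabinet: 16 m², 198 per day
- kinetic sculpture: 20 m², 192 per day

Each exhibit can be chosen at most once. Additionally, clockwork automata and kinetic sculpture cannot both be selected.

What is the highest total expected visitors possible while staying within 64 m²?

1158

By expected visitors per m²: clockwork automata 20.55, tapestry corridor 18.96, print gallery 15.40, manuscript case 13.65 lead.
Greedy by ratio would take map room + clockwork automata + print gallery + tapestry corridor: 60 m² used, total 1091.
Replace map room and print gallery with manuscript case: the trade gains 67 net, giving 1158 at 64 m².
The closest alternative, clockwork automata + tapestry corridor + coin cabinet, reaches only 1124.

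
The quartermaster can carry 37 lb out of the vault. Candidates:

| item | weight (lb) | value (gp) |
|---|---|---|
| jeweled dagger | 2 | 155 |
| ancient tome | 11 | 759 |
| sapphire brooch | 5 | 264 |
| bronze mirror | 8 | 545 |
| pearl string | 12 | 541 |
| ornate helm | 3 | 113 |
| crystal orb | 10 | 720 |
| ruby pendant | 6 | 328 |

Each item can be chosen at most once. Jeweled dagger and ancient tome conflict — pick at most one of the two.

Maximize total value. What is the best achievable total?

2401

Taking ancient tome + sapphire brooch + bronze mirror + ornate helm + crystal orb: 37 lb used, 2401 in value.
Every other selection either busts 37 lb or breaks a pairing rule or fails to beat 2401.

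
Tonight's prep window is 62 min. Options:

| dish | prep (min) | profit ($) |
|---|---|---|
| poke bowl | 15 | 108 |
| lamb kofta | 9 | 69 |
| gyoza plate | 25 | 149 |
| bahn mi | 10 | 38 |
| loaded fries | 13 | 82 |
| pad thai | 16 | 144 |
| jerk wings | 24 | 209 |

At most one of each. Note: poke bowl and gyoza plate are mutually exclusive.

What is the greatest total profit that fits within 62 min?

Taking lamb kofta + loaded fries + pad thai + jerk wings: 62 min used, 504 in profit.

504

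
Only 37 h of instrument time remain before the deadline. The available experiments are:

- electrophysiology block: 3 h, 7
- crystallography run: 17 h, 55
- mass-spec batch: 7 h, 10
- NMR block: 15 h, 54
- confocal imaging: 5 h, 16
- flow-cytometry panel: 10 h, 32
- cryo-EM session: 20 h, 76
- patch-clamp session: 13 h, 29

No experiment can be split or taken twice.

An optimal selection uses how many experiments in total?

Best achievable expected citations is 131.
crystallography run + cryo-EM session hits 131 at 37 h.
All optima have 2 experiments.

2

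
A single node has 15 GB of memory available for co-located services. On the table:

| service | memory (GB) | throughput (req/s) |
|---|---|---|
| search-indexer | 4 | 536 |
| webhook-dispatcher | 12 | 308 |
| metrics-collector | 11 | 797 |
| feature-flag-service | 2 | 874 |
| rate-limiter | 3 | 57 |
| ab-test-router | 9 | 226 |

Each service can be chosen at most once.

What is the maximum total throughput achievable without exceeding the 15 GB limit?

1671

A density-first pass picks search-indexer + feature-flag-service + ab-test-router — 1636 at 15 GB.
Replace search-indexer and ab-test-router with metrics-collector: the trade gains 35 net, giving 1671 at 13 GB.
That's the maximum — no swap from here does better than 1671.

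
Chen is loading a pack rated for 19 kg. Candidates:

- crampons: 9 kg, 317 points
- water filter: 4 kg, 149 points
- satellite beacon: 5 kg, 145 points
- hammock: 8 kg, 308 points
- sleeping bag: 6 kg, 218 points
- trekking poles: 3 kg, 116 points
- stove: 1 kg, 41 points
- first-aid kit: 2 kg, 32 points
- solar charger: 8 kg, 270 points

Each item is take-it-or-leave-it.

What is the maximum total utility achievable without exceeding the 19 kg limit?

716

By utility per kg: stove 41.00, trekking poles 38.67, hammock 38.50 lead.
Taking the top-ratio items first gives water filter + hammock + trekking poles + stove + first-aid kit for 646 (18 kg).
The 5 kg tied up in trekking poles and first-aid kit is better spent on sleeping bag — total rises to 716 (19 kg).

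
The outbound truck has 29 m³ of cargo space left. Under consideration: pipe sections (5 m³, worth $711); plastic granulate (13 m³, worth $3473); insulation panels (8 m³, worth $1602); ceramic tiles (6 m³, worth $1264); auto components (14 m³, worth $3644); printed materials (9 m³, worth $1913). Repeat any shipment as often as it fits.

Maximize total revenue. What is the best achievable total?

Filling by ratio: 2×plastic granulate for 6946, with 3 m³ left unused.
Dropping 2×plastic granulate frees 26 m³; slotting in 2×auto components (28 m³) lifts the total to 7288 at 28 m³.
That's the maximum — no swap from here does better than 7288.

7288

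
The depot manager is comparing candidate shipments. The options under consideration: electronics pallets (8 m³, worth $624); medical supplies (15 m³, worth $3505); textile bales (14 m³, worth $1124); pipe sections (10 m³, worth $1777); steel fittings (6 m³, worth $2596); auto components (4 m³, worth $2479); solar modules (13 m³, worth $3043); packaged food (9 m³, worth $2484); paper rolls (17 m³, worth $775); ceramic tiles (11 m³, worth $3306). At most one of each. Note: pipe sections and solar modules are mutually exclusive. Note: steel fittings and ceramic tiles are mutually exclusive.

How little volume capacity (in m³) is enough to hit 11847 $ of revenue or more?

43

Minimise m³ subject to total revenue ≥ 11847.
Taking medical supplies + auto components + solar modules + ceramic tiles gives 12333 (≥ 11847) for 43 m³.
No combination under 43 m³ hits 11847.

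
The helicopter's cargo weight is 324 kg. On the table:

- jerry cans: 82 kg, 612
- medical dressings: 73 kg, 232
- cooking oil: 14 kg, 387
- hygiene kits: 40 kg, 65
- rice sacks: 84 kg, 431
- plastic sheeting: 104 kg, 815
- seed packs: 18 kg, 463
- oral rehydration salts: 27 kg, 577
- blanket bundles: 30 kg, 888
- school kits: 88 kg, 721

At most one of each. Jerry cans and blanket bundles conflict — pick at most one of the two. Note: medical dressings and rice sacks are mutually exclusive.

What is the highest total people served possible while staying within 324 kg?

3916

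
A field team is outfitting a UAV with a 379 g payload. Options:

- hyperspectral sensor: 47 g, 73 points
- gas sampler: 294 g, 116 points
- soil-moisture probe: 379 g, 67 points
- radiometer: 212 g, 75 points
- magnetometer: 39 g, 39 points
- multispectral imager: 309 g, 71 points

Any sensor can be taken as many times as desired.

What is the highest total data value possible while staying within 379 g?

Ranking by ratio (data value/g): hyperspectral sensor 1.55, magnetometer 1.00, gas sampler 0.39, radiometer 0.35.
Taking 8×hyperspectral sensor: 376 g used, 584 in data value.

584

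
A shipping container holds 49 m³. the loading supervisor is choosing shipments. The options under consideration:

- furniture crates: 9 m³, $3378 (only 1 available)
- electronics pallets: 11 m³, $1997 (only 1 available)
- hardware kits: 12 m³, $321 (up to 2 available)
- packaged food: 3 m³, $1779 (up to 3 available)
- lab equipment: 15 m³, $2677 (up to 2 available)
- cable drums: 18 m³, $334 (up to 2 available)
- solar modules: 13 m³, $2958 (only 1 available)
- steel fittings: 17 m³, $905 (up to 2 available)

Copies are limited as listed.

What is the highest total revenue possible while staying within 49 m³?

14350

Greedy by ratio would take furniture crates + electronics pallets + 3×packaged food + solar modules: 42 m³ used, total 13670.
Dropping electronics pallets frees 11 m³; slotting in lab equipment (15 m³) lifts the total to 14350 at 46 m³.
Every other selection either busts 49 m³ or exceeds an availability limit or fails to beat 14350.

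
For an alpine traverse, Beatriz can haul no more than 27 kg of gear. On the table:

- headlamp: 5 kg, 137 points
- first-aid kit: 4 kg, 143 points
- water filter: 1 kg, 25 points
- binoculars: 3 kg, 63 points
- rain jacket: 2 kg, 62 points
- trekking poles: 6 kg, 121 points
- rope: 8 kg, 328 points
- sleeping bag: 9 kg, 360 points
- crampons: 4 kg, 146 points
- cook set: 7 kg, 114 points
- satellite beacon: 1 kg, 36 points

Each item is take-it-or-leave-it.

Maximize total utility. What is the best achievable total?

Greedy by ratio would take first-aid kit + water filter + rope + sleeping bag + crampons + satellite beacon: 27 kg used, total 1038.
Dropping water filter and satellite beacon frees 2 kg; slotting in rain jacket (2 kg) lifts the total to 1039 at 27 kg.
Next best is first-aid kit + water filter + rope + sleeping bag + crampons + satellite beacon at 1038 (27 kg) — short by 1.

1039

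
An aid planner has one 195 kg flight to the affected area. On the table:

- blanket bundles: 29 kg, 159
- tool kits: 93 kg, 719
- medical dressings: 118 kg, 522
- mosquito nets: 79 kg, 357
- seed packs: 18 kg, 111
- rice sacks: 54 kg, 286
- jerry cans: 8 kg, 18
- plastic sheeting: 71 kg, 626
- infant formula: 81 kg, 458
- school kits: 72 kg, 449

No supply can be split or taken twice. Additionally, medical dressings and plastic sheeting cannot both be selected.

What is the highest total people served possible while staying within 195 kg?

1504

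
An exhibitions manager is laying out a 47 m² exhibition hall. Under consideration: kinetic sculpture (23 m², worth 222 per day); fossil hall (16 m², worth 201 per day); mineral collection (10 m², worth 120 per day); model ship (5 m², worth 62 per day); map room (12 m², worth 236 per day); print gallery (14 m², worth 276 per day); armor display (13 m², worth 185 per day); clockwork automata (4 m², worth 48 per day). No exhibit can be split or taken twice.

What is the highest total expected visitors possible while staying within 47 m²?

775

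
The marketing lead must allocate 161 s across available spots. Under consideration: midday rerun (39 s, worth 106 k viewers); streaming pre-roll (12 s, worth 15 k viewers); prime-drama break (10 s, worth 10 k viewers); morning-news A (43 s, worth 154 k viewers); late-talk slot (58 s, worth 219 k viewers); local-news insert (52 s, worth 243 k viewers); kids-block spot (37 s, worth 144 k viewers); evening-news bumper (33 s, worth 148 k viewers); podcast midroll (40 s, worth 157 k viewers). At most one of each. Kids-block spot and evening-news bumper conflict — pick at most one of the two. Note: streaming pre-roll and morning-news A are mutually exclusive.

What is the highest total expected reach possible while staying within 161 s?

629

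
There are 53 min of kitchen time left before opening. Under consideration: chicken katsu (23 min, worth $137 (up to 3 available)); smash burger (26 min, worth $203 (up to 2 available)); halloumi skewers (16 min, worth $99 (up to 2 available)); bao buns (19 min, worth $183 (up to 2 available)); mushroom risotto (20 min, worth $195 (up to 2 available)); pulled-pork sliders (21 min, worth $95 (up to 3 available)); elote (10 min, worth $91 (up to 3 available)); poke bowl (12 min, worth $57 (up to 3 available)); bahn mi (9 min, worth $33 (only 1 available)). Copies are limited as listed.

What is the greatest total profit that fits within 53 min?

481

Taking 2×mushroom risotto + elote: 50 min used, 481 in profit.
No other feasible combination exceeds 481.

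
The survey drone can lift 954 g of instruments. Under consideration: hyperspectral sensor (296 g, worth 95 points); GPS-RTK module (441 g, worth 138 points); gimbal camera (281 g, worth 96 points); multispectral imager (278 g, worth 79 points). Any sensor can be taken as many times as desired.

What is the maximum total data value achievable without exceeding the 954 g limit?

Density check — gimbal camera 0.34, hyperspectral sensor 0.32, GPS-RTK module 0.31, multispectral imager 0.28 are the best per g.
3×gimbal camera uses 843 of the 954 g and totals 288.
Every other selection either busts 954 g or fails to beat 288.

288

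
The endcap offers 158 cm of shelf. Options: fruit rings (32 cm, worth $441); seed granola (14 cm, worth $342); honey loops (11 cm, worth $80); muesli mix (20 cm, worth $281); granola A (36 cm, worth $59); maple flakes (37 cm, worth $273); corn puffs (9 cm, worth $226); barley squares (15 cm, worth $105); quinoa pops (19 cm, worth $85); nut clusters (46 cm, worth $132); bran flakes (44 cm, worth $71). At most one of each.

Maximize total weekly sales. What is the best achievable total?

By weekly sales per cm: corn puffs 25.11, seed granola 24.43, muesli mix 14.05 lead.
Fruit rings + seed granola + honey loops + muesli mix + maple flakes + corn puffs + barley squares + quinoa pops uses 157 of the 158 cm and totals 1833.
The closest alternative, fruit rings + seed granola + muesli mix + maple flakes + corn puffs + barley squares + quinoa pops, reaches only 1753.

1833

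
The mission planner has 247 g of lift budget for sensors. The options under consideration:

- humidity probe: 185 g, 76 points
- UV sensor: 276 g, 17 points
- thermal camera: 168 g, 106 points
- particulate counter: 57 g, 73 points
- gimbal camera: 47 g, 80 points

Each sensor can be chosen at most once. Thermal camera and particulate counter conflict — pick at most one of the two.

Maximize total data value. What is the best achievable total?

186

Ranking by ratio (data value/g): gimbal camera 1.70, particulate counter 1.28, thermal camera 0.63, humidity probe 0.41.
The ratio heuristic lands on particulate counter + gimbal camera (153) but leaves 143 g idle.
Dropping particulate counter frees 57 g; slotting in thermal camera (168 g) lifts the total to 186 at 215 g.
Next best is humidity probe + gimbal camera at 156 (232 g) — short by 30.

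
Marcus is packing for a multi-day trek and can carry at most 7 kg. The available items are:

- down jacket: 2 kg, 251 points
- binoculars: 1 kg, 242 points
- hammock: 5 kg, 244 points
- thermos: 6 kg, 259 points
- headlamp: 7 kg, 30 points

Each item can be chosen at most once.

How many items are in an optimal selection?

Optimal total is 501.
binoculars + thermos hits 501 at 7 kg.
All optima have 2 items.

2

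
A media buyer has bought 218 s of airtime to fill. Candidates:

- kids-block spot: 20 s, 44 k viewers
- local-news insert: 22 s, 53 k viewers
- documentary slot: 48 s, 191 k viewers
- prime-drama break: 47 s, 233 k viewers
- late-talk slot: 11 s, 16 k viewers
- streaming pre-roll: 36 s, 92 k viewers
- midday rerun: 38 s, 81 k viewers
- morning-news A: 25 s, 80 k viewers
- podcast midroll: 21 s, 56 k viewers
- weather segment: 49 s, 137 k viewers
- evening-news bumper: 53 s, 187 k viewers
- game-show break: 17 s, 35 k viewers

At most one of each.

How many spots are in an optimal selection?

5

Optimal total is 804.
documentary slot + prime-drama break + podcast midroll + weather segment + evening-news bumper hits 804 at 218 s.
All optima have 5 spots.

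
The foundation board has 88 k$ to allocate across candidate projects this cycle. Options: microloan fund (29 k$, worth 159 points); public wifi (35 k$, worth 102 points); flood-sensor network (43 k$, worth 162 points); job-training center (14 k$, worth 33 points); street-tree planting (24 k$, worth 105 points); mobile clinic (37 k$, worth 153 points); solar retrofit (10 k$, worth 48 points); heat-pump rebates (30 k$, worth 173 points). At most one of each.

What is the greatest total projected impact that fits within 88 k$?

437

The ratio heuristic lands on microloan fund + job-training center + solar retrofit + heat-pump rebates (413) but leaves 5 k$ idle.
Replace job-training center and solar retrofit with street-tree planting: the trade gains 24 net, giving 437 at 83 k$.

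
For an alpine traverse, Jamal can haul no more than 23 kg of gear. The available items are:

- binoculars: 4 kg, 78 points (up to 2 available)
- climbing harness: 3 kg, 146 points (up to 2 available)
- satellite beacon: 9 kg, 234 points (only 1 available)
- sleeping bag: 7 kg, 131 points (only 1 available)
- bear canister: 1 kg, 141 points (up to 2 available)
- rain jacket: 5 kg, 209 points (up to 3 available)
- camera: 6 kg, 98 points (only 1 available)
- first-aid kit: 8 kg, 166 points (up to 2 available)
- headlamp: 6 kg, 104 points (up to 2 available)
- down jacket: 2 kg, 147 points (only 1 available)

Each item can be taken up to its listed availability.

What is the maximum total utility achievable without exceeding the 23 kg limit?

1202

Greedy by ratio would take 2×climbing harness + 2×bear canister + 2×rain jacket + down jacket: 20 kg used, total 1139.
Dropping climbing harness frees 3 kg; slotting in rain jacket (5 kg) lifts the total to 1202 at 22 kg.
Every other selection either busts 23 kg or exceeds an availability limit or fails to beat 1202.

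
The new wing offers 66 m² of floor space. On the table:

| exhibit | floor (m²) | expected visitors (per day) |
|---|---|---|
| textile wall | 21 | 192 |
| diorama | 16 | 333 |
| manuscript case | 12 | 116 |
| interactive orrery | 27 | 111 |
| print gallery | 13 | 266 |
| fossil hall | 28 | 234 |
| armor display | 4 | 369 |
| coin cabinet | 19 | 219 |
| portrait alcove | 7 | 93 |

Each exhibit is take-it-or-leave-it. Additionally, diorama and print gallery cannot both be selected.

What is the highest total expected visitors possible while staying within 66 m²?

1139

Textile wall + print gallery + armor display + coin cabinet + portrait alcove uses 64 of the 66 m² and totals 1139.
The closest alternative, diorama + manuscript case + armor display + coin cabinet + portrait alcove, reaches only 1130.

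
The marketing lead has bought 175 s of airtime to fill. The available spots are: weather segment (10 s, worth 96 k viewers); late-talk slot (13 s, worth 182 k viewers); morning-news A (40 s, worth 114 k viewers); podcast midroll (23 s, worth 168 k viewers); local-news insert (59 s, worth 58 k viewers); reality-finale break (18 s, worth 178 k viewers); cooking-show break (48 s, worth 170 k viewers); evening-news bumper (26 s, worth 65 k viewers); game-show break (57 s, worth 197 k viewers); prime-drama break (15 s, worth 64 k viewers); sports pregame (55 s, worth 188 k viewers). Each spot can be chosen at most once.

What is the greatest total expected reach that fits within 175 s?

Density check — late-talk slot 14.00, reality-finale break 9.89, weather segment 9.60 are the best per s.
Taking the top-ratio spots first gives weather segment + late-talk slot + morning-news A + podcast midroll + reality-finale break + cooking-show break + prime-drama break for 972 (167 s).
The 55 s tied up in morning-news A and prime-drama break is better spent on game-show break — total rises to 991 (169 s).

991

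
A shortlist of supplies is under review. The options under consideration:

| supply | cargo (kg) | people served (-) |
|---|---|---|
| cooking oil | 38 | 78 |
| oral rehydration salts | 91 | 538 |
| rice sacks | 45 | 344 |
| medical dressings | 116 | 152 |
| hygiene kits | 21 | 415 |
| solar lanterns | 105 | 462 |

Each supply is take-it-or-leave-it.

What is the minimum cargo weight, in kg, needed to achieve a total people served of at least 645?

Minimise kg subject to total people served ≥ 645.
rice sacks + hygiene kits: 759 people served at 66 kg.
No combination under 66 kg hits 645.

66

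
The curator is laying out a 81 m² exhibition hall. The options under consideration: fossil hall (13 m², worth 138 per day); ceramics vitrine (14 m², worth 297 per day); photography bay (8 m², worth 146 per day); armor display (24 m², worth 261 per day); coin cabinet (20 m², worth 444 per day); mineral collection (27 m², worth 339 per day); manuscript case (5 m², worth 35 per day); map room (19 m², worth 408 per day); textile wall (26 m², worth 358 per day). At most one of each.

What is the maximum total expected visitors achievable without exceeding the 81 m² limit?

The ratio heuristic lands on fossil hall + ceramics vitrine + photography bay + coin cabinet + manuscript case + map room (1468) but leaves 2 m² idle.
Dropping fossil hall and photography bay and manuscript case frees 26 m²; slotting in textile wall (26 m²) lifts the total to 1507 at 79 m².
No other feasible combination exceeds 1507.

1507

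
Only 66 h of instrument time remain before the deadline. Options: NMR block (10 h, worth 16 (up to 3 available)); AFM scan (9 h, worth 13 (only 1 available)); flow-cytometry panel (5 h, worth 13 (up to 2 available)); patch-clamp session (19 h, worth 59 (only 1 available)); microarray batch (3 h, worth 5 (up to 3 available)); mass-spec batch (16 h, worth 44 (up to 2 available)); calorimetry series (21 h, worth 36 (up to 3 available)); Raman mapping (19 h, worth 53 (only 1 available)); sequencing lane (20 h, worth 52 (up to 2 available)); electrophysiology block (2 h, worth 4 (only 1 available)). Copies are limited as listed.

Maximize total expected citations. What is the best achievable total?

2×flow-cytometry panel + patch-clamp session + mass-spec batch + Raman mapping + electrophysiology block uses 66 of the 66 h and totals 186.

186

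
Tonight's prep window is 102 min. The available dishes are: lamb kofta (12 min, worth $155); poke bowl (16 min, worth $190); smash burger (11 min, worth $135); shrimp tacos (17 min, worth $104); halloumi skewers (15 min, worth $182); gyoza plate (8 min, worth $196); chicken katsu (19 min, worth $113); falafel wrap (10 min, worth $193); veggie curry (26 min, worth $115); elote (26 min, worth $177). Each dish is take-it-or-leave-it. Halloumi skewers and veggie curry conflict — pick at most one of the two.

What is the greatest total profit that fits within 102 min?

1228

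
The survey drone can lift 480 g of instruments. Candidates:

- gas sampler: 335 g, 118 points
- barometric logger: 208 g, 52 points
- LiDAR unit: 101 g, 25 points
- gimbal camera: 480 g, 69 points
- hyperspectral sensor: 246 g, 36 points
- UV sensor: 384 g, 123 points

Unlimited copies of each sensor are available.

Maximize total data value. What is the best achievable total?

Density check — gas sampler 0.35, UV sensor 0.32, barometric logger 0.25 are the best per g.
Gas sampler + LiDAR unit uses 436 of the 480 g and totals 143.
Nothing else within 480 g beats 143.

143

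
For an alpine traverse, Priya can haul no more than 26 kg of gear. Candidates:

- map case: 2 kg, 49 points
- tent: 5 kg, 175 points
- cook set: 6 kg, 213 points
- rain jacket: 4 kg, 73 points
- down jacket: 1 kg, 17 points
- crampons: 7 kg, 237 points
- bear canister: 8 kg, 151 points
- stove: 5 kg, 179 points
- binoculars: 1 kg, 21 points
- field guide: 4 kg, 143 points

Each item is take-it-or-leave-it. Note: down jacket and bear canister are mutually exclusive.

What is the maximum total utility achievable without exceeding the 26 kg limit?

Ranking by ratio (utility/kg): stove 35.80, field guide 35.75, cook set 35.50.
The ratio heuristic lands on map case + tent + cook set + down jacket + stove + binoculars + field guide (797) but leaves 2 kg idle.
Dropping down jacket and field guide frees 5 kg; slotting in crampons (7 kg) lifts the total to 874 at 26 kg.
An exhaustive check of the 1024 subsets confirms 874.

874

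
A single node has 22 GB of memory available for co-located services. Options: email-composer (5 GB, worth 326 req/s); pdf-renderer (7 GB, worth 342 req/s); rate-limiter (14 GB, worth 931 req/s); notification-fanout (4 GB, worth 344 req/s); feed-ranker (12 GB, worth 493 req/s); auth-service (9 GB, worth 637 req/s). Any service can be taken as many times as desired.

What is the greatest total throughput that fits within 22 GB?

The ratio ordering already packs tightly: 5×notification-fanout, 20 GB, 1720.
The spare 2 GB is too small for any remaining service, and no exchange beats 1720.

1720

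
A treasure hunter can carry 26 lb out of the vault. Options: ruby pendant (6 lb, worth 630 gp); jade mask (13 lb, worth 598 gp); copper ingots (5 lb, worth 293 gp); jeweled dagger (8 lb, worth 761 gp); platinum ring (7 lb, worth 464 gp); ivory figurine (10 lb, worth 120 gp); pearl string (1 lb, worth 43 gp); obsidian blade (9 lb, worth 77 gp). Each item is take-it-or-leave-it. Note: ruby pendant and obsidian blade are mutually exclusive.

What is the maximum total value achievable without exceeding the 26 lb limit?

2148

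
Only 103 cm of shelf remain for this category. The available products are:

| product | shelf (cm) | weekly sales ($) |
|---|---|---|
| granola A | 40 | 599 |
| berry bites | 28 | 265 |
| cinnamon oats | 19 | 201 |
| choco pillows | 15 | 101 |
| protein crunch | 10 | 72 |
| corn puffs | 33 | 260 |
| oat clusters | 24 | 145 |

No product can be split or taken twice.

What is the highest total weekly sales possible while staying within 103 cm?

Filling by ratio: granola A + berry bites + cinnamon oats + protein crunch for 1137, with 6 cm left unused.
Replace protein crunch with choco pillows: the trade gains 29 net, giving 1166 at 102 cm.

1166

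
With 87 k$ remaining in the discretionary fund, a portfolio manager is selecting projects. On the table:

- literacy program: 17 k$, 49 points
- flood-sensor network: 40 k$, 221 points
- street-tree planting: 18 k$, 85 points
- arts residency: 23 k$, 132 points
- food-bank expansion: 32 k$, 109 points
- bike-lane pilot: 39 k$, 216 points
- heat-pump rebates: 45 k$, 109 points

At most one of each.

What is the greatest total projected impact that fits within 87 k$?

438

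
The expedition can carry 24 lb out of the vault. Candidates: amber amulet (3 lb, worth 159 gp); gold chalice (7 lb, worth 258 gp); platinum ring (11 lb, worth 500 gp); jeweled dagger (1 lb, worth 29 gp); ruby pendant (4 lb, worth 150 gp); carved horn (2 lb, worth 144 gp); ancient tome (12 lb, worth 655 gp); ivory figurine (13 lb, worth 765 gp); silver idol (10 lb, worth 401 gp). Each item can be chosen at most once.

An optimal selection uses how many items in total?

2

The maximum value within 24 lb is 1265.
One optimal bundle: platinum ring + ivory figurine (24 lb).
Any selection reaching 1265 contains exactly 2 items.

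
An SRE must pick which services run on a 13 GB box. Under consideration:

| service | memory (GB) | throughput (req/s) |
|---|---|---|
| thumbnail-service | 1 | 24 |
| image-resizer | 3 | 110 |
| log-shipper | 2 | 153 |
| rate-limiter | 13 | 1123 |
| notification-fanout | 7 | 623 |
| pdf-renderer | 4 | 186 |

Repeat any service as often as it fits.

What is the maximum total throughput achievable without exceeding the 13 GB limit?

1123

By throughput per GB: notification-fanout 89.00, rate-limiter 86.38, log-shipper 76.50 lead.
A density-first pass picks 3×log-shipper + notification-fanout — 1082 at 13 GB.
The 13 GB tied up in 3×log-shipper and notification-fanout is better spent on rate-limiter — total rises to 1123 (13 GB).
No other feasible combination exceeds 1123.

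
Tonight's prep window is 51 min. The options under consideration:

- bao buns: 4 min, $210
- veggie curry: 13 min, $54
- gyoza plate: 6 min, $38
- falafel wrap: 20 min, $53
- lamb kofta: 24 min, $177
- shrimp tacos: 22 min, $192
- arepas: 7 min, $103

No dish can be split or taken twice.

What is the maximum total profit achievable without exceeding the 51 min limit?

579

By profit per min: bao buns 52.50, arepas 14.71, shrimp tacos 8.73 lead.
Taking the top-ratio dishes first gives bao buns + gyoza plate + shrimp tacos + arepas for 543 (39 min).
The 13 min tied up in gyoza plate and arepas is better spent on lamb kofta — total rises to 579 (50 min).
Every other selection either busts 51 min or fails to beat 579.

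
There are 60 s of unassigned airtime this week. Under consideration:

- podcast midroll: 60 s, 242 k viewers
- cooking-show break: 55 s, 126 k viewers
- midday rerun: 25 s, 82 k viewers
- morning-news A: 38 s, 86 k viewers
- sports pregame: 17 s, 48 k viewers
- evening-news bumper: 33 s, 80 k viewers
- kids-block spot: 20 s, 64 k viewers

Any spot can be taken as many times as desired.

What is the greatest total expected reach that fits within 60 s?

Podcast midroll uses 60 of the 60 s and totals 242.

242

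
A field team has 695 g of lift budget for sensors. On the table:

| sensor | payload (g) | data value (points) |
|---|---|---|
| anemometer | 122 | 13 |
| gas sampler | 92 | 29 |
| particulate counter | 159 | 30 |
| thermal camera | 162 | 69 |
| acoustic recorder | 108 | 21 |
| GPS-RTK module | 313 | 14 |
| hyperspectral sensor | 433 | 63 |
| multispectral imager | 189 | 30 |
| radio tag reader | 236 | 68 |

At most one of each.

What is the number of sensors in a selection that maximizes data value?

4

Optimal total is 196.
For example gas sampler + particulate counter + thermal camera + radio tag reader achieves it, using 649 g.
All optima have 4 sensors.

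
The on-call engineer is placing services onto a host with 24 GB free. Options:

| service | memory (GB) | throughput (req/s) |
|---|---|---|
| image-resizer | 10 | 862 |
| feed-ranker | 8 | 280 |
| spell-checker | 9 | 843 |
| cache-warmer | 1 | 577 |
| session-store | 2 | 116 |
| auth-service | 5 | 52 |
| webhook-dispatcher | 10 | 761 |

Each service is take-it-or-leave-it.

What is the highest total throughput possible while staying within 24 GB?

2398

Ranking by ratio (throughput/GB): cache-warmer 577.00, spell-checker 93.67, image-resizer 86.20.
The ratio ordering already packs tightly: image-resizer + spell-checker + cache-warmer + session-store, 22 GB, 2398.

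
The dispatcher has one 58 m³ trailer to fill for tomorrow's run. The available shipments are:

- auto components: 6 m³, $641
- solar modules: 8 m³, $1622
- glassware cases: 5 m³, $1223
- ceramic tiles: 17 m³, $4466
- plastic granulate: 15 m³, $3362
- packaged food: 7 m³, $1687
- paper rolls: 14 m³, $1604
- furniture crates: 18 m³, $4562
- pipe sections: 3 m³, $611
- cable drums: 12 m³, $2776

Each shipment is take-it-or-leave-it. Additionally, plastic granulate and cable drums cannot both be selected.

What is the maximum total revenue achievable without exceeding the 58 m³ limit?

Density check — ceramic tiles 262.71, furniture crates 253.44, glassware cases 244.60, packaged food 241.00 are the best per m³.
Taking the top-ratio shipments first gives solar modules + glassware cases + ceramic tiles + packaged food + furniture crates + pipe sections for 14171 (58 m³).
Replace solar modules and packaged food with plastic granulate: the trade gains 53 net, giving 14224 at 58 m³.
No other feasible combination exceeds 14224.

14224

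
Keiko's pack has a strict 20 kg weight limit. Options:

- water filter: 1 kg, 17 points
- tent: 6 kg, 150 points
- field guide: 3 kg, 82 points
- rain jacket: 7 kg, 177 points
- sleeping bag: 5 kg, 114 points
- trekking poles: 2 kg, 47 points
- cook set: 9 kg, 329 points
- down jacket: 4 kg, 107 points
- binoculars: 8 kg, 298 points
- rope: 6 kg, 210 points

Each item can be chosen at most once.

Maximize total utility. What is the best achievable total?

The ratio ordering already packs tightly: field guide + cook set + binoculars, 20 kg, 709.
Next best is water filter + trekking poles + cook set + binoculars at 691 (20 kg) — short by 18.

709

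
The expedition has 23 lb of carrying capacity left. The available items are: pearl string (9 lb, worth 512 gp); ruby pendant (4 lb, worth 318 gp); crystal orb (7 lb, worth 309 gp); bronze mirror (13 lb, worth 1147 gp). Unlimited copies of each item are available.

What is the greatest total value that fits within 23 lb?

1783

Best packing: 2×ruby pendant + bronze mirror — 21 lb, 1783 total.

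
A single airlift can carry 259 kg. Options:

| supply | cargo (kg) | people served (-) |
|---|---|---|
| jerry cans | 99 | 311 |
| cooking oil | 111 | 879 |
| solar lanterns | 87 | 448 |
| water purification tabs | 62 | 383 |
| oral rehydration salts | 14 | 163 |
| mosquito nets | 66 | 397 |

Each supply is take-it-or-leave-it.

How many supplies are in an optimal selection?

Optimal total is 1822.
For example cooking oil + water purification tabs + oral rehydration salts + mosquito nets achieves it, using 253 kg.
Any selection reaching 1822 contains exactly 4 supplies.

4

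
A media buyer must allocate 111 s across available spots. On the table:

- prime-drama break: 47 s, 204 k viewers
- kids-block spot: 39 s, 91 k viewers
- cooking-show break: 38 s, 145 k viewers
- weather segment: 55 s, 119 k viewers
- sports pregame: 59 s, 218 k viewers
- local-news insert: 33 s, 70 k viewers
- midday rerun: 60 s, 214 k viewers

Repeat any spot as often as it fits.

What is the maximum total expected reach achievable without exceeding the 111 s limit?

422

Greedy by ratio would take 2×prime-drama break: 94 s used, total 408.
Dropping prime-drama break frees 47 s; slotting in sports pregame (59 s) lifts the total to 422 at 106 s.
That's the maximum — no swap from here does better than 422.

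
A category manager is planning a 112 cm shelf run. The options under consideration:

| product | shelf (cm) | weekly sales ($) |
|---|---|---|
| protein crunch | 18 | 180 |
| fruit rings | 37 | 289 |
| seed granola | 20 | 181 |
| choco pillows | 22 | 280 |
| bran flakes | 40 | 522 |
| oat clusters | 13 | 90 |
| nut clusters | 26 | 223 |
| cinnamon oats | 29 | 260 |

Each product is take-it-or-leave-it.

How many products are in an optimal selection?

4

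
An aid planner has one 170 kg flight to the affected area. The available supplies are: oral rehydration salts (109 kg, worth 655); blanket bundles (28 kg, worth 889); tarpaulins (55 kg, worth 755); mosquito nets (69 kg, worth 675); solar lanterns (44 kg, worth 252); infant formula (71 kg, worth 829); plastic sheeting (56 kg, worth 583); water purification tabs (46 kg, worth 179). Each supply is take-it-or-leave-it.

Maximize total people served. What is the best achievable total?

Density check — blanket bundles 31.75, tarpaulins 13.73, infant formula 11.68, plastic sheeting 10.41 are the best per kg.
Taking blanket bundles + tarpaulins + infant formula: 154 kg used, 2473 in people served.
Every other selection either busts 170 kg or fails to beat 2473.

2473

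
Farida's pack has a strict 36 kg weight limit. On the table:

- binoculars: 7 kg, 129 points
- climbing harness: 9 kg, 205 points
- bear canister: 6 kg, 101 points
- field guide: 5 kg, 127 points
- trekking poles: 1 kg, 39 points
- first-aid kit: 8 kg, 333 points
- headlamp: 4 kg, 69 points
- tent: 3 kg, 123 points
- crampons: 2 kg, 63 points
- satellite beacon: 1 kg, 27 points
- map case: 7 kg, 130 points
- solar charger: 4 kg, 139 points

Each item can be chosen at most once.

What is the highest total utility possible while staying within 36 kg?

1098

Filling by ratio: climbing harness + field guide + trekking poles + first-aid kit + tent + crampons + satellite beacon + solar charger for 1056, with 3 kg left unused.
The 1 kg tied up in satellite beacon is better spent on headlamp — total rises to 1098 (36 kg).
The closest alternative, climbing harness + field guide + first-aid kit + headlamp + tent + crampons + satellite beacon + solar charger, reaches only 1086.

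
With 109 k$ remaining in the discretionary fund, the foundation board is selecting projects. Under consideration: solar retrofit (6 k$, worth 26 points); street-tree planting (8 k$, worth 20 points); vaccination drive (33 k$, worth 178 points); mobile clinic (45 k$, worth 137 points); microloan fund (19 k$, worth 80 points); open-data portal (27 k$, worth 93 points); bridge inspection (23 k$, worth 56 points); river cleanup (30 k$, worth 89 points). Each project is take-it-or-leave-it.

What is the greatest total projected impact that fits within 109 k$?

440

Ranking by ratio (projected impact/k$): vaccination drive 5.39, solar retrofit 4.33, microloan fund 4.21, open-data portal 3.44.
Filling by ratio: solar retrofit + street-tree planting + vaccination drive + microloan fund + open-data portal for 397, with 16 k$ left unused.
The 14 k$ tied up in solar retrofit and street-tree planting is better spent on river cleanup — total rises to 440 (109 k$).
Every other selection either busts 109 k$ or fails to beat 440.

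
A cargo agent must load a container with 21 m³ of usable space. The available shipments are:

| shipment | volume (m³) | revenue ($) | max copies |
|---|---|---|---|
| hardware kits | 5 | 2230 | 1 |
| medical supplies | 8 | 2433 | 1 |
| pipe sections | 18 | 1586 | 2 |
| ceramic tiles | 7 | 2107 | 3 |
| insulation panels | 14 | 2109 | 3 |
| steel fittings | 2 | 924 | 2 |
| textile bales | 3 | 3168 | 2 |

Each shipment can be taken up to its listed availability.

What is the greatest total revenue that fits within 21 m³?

Filling by ratio: hardware kits + 2×steel fittings + 2×textile bales for 10414, with 6 m³ left unused.
Dropping steel fittings frees 2 m³; slotting in medical supplies (8 m³) lifts the total to 11923 at 21 m³.

11923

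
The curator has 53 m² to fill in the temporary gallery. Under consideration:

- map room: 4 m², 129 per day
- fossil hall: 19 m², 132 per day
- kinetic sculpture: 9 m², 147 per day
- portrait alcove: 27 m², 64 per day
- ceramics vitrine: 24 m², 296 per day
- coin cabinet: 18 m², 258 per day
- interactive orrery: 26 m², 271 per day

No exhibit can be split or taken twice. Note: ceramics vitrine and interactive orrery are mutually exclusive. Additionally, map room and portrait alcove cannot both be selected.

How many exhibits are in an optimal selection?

Optimal total is 701.
One optimal bundle: kinetic sculpture + ceramics vitrine + coin cabinet (51 m²).
All optima have 3 exhibits.

3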